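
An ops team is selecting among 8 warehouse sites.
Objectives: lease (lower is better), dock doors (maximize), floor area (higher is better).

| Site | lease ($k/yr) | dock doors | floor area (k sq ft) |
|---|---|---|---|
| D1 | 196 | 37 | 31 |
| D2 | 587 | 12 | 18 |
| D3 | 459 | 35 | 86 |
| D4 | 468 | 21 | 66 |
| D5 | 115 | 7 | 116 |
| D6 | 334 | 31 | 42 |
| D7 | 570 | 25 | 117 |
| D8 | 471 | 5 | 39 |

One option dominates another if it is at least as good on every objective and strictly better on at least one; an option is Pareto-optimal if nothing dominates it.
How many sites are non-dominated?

5

D1: not dominated (best dock doors).
D2: dominated by D1 (lease 196≤587, dock doors 37≥12, floor area 31≥18).
D3: not dominated.
D4: dominated by D3 (lease 459≤468, dock doors 35≥21, floor area 86≥66).
D5: not dominated (best lease).
D6: not dominated.
D7: not dominated (best floor area).
D8: dominated by D3 (lease 459≤471, dock doors 35≥5, floor area 86≥39).
Pareto-optimal: D1, D3, D5, D6, D7 → 5.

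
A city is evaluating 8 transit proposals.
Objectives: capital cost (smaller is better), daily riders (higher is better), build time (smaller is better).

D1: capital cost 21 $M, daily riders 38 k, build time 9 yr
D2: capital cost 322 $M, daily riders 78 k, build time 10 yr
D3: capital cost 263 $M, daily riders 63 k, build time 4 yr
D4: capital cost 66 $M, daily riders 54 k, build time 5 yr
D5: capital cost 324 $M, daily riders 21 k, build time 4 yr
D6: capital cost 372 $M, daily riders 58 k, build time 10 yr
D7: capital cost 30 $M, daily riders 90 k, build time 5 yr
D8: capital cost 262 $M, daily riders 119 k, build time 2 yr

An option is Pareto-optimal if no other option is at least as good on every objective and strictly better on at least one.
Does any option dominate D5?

Yes

D3 vs D5: capital cost 263≤324, daily riders 63≥21, build time 4≤4 — D3 is at least as good on every objective and strictly better on at least one, so D3 dominates D5.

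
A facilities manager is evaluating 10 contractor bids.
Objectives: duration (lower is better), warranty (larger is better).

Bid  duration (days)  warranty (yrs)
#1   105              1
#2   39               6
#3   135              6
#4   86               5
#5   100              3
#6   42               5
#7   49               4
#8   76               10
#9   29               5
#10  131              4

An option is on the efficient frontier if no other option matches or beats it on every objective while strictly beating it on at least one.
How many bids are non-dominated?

#1: dominated by #2 (duration 39≤105, warranty 6≥1).
#2: not dominated.
#3: dominated by #2 (duration 39≤135, warranty 6≥6).
#4: dominated by #2 (duration 39≤86, warranty 6≥5).
#5: dominated by #2 (duration 39≤100, warranty 6≥3).
#6: dominated by #2 (duration 39≤42, warranty 6≥5).
#7: dominated by #2 (duration 39≤49, warranty 6≥4).
#8: not dominated (best warranty).
#9: not dominated (best duration).
#10: dominated by #2 (duration 39≤131, warranty 6≥4).
Pareto-optimal: #2, #8, #9 → 3.

3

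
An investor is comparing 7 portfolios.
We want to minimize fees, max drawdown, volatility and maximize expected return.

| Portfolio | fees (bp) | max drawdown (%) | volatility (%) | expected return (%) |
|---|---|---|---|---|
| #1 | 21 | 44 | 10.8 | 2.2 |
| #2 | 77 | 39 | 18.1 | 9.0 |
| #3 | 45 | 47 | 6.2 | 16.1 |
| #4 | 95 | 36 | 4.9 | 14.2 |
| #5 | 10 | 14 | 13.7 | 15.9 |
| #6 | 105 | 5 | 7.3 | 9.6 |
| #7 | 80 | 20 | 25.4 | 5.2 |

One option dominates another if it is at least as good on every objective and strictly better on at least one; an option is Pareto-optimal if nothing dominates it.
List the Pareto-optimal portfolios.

#1, #3, #4, #5, #6

#1: not dominated.
#2: dominated by #5 (fees 10≤77, max drawdown 14≤39, volatility 13.7≤18.1, expected return 15.9≥9.0).
#3: not dominated (best expected return).
#4: not dominated (best volatility).
#5: not dominated (best fees).
#6: not dominated (best max drawdown).
#7: dominated by #5 (fees 10≤80, max drawdown 14≤20, volatility 13.7≤25.4, expected return 15.9≥5.2).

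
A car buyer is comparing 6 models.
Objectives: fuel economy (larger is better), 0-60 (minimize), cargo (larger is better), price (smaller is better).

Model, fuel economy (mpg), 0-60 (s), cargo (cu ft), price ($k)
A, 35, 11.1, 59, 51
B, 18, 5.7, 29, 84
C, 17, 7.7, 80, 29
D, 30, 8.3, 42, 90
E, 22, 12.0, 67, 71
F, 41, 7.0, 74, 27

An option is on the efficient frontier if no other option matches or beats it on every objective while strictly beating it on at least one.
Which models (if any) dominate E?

F: fuel economy 41≥22, 0-60 7.0≤12.0, cargo 74≥67, price 27≤71 — dominates E.
Others (A, B, C, D) are each worse than E on at least one objective.

F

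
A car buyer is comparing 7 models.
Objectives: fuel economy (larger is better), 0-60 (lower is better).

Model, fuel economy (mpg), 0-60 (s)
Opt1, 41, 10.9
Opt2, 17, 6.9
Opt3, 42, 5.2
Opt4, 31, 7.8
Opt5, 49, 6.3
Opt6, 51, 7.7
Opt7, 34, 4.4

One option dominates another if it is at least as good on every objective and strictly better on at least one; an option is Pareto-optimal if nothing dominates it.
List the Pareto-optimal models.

Opt1: dominated by Opt3 (fuel economy 42≥41, 0-60 5.2≤10.9).
Opt2: dominated by Opt3 (fuel economy 42≥17, 0-60 5.2≤6.9).
Opt3: not dominated.
Opt4: dominated by Opt3 (fuel economy 42≥31, 0-60 5.2≤7.8).
Opt5: not dominated.
Opt6: not dominated (best fuel economy).
Opt7: not dominated (best 0-60).

Opt3, Opt5, Opt6, Opt7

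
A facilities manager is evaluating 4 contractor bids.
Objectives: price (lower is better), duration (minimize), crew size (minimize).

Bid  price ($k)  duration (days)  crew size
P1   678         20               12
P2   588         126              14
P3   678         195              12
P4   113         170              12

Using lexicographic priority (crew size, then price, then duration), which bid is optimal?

First minimize crew size: best is 12, kept {P1, P3, P4}.
Then minimize price: best is 113, kept {P4}.

P4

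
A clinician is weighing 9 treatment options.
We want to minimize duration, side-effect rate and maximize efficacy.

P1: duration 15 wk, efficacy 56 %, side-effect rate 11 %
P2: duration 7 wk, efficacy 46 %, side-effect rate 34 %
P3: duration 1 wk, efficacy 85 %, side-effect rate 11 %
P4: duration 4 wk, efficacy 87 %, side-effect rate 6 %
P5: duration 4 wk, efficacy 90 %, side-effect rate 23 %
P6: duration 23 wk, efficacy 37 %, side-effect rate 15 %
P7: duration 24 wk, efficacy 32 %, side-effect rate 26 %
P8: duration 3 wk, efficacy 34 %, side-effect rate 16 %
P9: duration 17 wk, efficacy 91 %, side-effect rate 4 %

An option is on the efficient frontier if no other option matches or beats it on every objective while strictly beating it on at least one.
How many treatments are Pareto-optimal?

P1: dominated by P3 (duration 1≤15, efficacy 85≥56, side-effect rate 11≤11).
P2: dominated by P3 (duration 1≤7, efficacy 85≥46, side-effect rate 11≤34).
P3: not dominated (best duration).
P4: not dominated.
P5: not dominated.
P6: dominated by P1 (duration 15≤23, efficacy 56≥37, side-effect rate 11≤15).
P7: dominated by P1 (duration 15≤24, efficacy 56≥32, side-effect rate 11≤26).
P8: dominated by P3 (duration 1≤3, efficacy 85≥34, side-effect rate 11≤16).
P9: not dominated (best efficacy).
Pareto-optimal: P3, P4, P5, P9 → 4.

4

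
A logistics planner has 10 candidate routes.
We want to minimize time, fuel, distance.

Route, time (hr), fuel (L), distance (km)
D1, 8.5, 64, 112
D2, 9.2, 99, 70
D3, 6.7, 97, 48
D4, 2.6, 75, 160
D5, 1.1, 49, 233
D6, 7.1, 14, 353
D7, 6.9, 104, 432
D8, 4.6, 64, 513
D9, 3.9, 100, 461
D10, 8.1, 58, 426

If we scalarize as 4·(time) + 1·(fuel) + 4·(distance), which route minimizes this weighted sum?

D1: 4·8.5 + 1·64 + 4·112 = 546.0
D2: 4·9.2 + 1·99 + 4·70 = 415.8
D3: 4·6.7 + 1·97 + 4·48 = 315.8
D4: 4·2.6 + 1·75 + 4·160 = 725.4
D5: 4·1.1 + 1·49 + 4·233 = 985.4
D6: 4·7.1 + 1·14 + 4·353 = 1454.4
D7: 4·6.9 + 1·104 + 4·432 = 1859.6
D8: 4·4.6 + 1·64 + 4·513 = 2134.4
D9: 4·3.9 + 1·100 + 4·461 = 1959.6
D10: 4·8.1 + 1·58 + 4·426 = 1794.4
Lowest: D3 at 315.8.

D3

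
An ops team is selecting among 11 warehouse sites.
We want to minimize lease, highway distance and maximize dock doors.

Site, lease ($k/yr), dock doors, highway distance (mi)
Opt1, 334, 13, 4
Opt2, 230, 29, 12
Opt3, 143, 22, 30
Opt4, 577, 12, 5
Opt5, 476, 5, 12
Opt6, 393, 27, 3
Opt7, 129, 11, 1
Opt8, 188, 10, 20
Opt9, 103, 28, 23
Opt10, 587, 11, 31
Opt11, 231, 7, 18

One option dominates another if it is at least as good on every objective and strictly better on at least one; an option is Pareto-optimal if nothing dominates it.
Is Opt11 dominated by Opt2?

Yes

Opt2 vs Opt11: lease 230≤231, dock doors 29≥7, highway distance 12≤18 — Opt2 is at least as good on every objective with at least one strict improvement.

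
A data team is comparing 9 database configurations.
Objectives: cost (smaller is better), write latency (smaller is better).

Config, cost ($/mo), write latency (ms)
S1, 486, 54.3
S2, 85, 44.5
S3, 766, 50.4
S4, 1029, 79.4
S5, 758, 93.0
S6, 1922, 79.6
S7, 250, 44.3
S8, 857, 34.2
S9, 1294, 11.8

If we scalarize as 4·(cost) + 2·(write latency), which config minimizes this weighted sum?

S1: 4·486 + 2·54.3 = 2052.6
S2: 4·85 + 2·44.5 = 429.0
S3: 4·766 + 2·50.4 = 3164.8
S4: 4·1029 + 2·79.4 = 4274.8
S5: 4·758 + 2·93.0 = 3218.0
S6: 4·1922 + 2·79.6 = 7847.2
S7: 4·250 + 2·44.3 = 1088.6
S8: 4·857 + 2·34.2 = 3496.4
S9: 4·1294 + 2·11.8 = 5199.6
Lowest: S2 at 429.0.

S2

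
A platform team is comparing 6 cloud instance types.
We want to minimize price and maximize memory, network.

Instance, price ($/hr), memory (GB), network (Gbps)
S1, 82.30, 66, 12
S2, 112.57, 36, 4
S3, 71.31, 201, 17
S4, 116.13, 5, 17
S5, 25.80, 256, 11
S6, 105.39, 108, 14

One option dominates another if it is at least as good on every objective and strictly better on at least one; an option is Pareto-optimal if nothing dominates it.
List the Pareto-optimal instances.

S3, S5

S1: dominated by S3 (price 71.31≤82.30, memory 201≥66, network 17≥12).
S2: dominated by S1 (price 82.30≤112.57, memory 66≥36, network 12≥4).
S3: not dominated.
S4: dominated by S3 (price 71.31≤116.13, memory 201≥5, network 17≥17).
S5: not dominated (best price).
S6: dominated by S3 (price 71.31≤105.39, memory 201≥108, network 17≥14).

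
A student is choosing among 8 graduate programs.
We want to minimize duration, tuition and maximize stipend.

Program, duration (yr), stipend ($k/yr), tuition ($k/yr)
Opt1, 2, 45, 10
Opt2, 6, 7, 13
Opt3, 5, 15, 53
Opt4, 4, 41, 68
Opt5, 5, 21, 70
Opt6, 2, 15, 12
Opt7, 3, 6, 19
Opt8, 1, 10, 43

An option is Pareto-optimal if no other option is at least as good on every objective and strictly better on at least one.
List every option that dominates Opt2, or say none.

Opt1: duration 2≤6, stipend 45≥7, tuition 10≤13 — dominates Opt2.
Opt6: duration 2≤6, stipend 15≥7, tuition 12≤13 — dominates Opt2.
Others (Opt3, Opt4, Opt5, Opt7, Opt8) are each worse than Opt2 on at least one objective.

Opt1, Opt6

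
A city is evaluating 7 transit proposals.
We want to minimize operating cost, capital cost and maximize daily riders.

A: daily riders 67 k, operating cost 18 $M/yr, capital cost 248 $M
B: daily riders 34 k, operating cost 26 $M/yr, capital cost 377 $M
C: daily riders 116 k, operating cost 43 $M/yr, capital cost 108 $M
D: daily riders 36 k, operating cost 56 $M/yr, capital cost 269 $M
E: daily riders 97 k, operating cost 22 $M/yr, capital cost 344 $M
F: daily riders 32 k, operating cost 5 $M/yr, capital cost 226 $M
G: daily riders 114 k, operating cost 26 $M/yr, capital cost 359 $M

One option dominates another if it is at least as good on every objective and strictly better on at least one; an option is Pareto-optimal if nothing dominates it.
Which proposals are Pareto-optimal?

A: not dominated.
B: dominated by A (daily riders 67≥34, operating cost 18≤26, capital cost 248≤377).
C: not dominated (best daily riders).
D: dominated by A (daily riders 67≥36, operating cost 18≤56, capital cost 248≤269).
E: not dominated.
F: not dominated (best operating cost).
G: not dominated.

A, C, E, F, G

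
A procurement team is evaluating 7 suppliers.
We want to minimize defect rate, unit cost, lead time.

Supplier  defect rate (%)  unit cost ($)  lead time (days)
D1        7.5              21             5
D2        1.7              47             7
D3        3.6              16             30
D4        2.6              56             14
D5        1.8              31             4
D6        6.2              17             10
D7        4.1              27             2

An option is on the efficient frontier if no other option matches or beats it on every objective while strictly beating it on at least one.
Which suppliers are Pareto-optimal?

D1, D2, D3, D5, D6, D7

D1: not dominated.
D2: not dominated (best defect rate).
D3: not dominated (best unit cost).
D4: dominated by D2 (defect rate 1.7≤2.6, unit cost 47≤56, lead time 7≤14).
D5: not dominated.
D6: not dominated.
D7: not dominated (best lead time).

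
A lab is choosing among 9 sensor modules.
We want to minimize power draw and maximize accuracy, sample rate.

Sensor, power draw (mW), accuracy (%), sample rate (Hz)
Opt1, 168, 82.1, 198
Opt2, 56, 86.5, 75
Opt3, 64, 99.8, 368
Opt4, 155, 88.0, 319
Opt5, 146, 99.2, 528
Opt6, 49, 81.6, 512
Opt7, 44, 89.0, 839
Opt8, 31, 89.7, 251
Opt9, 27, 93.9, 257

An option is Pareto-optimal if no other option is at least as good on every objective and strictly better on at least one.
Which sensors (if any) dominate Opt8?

Opt9

Opt9: power draw 27≤31, accuracy 93.9≥89.7, sample rate 257≥251 — dominates Opt8.
Others (Opt1, Opt2, Opt3, Opt4, Opt5, Opt6, Opt7) are each worse than Opt8 on at least one objective.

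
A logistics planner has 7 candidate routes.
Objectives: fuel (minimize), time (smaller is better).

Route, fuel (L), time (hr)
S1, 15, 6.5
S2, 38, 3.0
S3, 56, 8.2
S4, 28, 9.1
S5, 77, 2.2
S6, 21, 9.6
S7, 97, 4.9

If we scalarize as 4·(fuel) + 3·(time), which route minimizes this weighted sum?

S1

S1: 4·15 + 3·6.5 = 79.5
S2: 4·38 + 3·3.0 = 161.0
S3: 4·56 + 3·8.2 = 248.6
S4: 4·28 + 3·9.1 = 139.3
S5: 4·77 + 3·2.2 = 314.6
S6: 4·21 + 3·9.6 = 112.8
S7: 4·97 + 3·4.9 = 402.7
Lowest: S1 at 79.5.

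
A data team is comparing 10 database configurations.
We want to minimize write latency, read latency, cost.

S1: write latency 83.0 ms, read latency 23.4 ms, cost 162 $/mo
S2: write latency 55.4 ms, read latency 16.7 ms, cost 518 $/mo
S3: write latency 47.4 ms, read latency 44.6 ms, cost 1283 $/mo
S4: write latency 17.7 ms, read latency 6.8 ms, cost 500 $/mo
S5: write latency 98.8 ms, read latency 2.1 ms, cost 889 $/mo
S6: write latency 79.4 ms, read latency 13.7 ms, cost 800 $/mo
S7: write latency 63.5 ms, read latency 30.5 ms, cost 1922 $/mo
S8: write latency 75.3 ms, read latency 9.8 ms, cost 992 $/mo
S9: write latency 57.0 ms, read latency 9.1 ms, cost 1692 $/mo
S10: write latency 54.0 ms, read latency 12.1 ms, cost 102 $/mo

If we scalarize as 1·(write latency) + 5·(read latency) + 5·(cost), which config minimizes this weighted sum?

S10

S1: 1·83.0 + 5·23.4 + 5·162 = 1010.0
S2: 1·55.4 + 5·16.7 + 5·518 = 2728.9
S3: 1·47.4 + 5·44.6 + 5·1283 = 6685.4
S4: 1·17.7 + 5·6.8 + 5·500 = 2551.7
S5: 1·98.8 + 5·2.1 + 5·889 = 4554.3
S6: 1·79.4 + 5·13.7 + 5·800 = 4147.9
S7: 1·63.5 + 5·30.5 + 5·1922 = 9826.0
S8: 1·75.3 + 5·9.8 + 5·992 = 5084.3
S9: 1·57.0 + 5·9.1 + 5·1692 = 8562.5
S10: 1·54.0 + 5·12.1 + 5·102 = 624.5
Lowest: S10 at 624.5.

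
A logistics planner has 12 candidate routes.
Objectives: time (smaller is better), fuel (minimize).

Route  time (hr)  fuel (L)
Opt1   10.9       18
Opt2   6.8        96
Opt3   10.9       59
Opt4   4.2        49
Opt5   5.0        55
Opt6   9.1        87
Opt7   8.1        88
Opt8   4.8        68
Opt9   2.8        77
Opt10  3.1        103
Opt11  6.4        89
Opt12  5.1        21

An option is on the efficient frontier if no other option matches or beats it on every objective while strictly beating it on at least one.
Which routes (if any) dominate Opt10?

Opt9: time 2.8≤3.1, fuel 77≤103 — dominates Opt10.
Others (Opt1, Opt2, Opt3, Opt4, Opt5, Opt6, Opt7, Opt8, Opt11, Opt12) are each worse than Opt10 on at least one objective.

Opt9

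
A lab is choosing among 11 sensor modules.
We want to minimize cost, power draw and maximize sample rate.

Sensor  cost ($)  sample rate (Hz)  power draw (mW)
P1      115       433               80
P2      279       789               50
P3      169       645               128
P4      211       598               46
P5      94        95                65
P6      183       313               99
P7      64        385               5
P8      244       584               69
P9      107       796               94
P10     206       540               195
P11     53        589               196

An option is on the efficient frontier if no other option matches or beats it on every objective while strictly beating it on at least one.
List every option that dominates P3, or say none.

P9: cost 107≤169, sample rate 796≥645, power draw 94≤128 — dominates P3.
Others (P1, P2, P4, P5, P6, P7, P8, P10, P11) are each worse than P3 on at least one objective.

P9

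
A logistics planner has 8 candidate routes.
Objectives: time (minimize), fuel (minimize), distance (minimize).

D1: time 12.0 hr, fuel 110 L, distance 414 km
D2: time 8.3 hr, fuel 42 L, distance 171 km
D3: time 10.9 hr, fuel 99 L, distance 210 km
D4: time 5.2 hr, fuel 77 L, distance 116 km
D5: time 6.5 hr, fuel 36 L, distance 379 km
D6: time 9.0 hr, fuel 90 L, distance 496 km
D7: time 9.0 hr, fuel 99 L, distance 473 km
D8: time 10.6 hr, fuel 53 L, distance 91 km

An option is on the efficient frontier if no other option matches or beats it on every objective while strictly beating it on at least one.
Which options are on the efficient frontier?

D2, D4, D5, D8

D1: dominated by D2 (time 8.3≤12.0, fuel 42≤110, distance 171≤414).
D2: not dominated.
D3: dominated by D2 (time 8.3≤10.9, fuel 42≤99, distance 171≤210).
D4: not dominated (best time).
D5: not dominated (best fuel).
D6: dominated by D2 (time 8.3≤9.0, fuel 42≤90, distance 171≤496).
D7: dominated by D2 (time 8.3≤9.0, fuel 42≤99, distance 171≤473).
D8: not dominated (best distance).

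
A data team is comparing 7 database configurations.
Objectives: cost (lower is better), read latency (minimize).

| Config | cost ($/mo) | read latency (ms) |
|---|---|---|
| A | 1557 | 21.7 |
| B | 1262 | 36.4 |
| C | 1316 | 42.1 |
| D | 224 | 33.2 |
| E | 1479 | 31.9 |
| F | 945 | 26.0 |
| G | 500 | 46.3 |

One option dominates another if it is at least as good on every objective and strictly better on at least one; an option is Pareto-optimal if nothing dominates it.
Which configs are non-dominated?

A, D, F

A: not dominated (best read latency).
B: dominated by D (cost 224≤1262, read latency 33.2≤36.4).
C: dominated by B (cost 1262≤1316, read latency 36.4≤42.1).
D: not dominated (best cost).
E: dominated by F (cost 945≤1479, read latency 26.0≤31.9).
F: not dominated.
G: dominated by D (cost 224≤500, read latency 33.2≤46.3).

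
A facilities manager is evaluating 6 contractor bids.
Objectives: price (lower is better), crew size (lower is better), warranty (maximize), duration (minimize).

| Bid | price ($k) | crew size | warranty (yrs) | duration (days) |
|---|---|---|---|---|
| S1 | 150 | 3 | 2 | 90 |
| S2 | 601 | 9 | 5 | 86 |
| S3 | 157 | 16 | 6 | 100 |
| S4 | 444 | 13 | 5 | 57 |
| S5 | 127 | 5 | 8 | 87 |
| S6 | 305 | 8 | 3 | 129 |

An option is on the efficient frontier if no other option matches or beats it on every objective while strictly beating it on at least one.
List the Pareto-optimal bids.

S1: not dominated (best crew size).
S2: not dominated.
S3: dominated by S5 (price 127≤157, crew size 5≤16, warranty 8≥6, duration 87≤100).
S4: not dominated (best duration).
S5: not dominated (best price).
S6: dominated by S5 (price 127≤305, crew size 5≤8, warranty 8≥3, duration 87≤129).

S1, S2, S4, S5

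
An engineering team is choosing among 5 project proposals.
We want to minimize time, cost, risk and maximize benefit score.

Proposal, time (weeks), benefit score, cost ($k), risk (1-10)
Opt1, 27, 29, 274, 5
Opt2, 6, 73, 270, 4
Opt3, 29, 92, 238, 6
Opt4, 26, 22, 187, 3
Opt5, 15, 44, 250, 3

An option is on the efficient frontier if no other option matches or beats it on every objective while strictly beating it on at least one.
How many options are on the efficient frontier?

4

Opt1: dominated by Opt2 (time 6≤27, benefit score 73≥29, cost 270≤274, risk 4≤5).
Opt2: not dominated (best time).
Opt3: not dominated (best benefit score).
Opt4: not dominated (best cost).
Opt5: not dominated.
Pareto-optimal: Opt2, Opt3, Opt4, Opt5 → 4.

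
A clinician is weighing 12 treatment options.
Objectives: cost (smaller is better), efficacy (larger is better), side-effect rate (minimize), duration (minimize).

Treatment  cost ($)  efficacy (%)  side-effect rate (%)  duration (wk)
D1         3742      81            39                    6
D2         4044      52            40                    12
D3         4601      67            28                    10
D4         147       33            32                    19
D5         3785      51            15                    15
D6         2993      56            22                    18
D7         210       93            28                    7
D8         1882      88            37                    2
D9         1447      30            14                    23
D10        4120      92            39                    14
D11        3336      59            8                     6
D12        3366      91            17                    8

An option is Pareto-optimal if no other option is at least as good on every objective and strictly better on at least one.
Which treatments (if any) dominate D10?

D7: cost 210≤4120, efficacy 93≥92, side-effect rate 28≤39, duration 7≤14 — dominates D10.
Others (D1, D2, D3, D4, D5, D6, D8, D9, D11, D12) are each worse than D10 on at least one objective.

D7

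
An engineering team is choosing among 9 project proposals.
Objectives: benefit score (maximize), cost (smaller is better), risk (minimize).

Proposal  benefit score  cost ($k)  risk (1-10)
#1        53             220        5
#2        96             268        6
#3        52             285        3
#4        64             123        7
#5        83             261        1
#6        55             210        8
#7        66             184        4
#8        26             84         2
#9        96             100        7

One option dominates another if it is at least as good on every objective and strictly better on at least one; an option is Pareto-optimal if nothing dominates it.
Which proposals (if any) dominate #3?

#5

#5: benefit score 83≥52, cost 261≤285, risk 1≤3 — dominates #3.
Others (#1, #2, #4, #6, #7, #8, #9) are each worse than #3 on at least one objective.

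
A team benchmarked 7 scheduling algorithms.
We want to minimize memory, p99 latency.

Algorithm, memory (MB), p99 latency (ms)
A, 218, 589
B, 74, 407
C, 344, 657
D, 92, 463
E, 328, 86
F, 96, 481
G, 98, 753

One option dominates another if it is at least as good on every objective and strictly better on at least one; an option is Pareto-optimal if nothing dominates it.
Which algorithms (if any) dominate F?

B, D

B: memory 74≤96, p99 latency 407≤481 — dominates F.
D: memory 92≤96, p99 latency 463≤481 — dominates F.
Others (A, C, E, G) are each worse than F on at least one objective.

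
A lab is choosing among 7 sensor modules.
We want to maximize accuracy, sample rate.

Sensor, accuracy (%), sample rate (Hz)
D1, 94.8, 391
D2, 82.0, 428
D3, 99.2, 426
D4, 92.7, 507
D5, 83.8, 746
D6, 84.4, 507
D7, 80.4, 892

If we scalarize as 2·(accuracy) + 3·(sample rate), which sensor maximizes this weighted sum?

D1: 2·94.8 + 3·391 = 1362.6
D2: 2·82.0 + 3·428 = 1448.0
D3: 2·99.2 + 3·426 = 1476.4
D4: 2·92.7 + 3·507 = 1706.4
D5: 2·83.8 + 3·746 = 2405.6
D6: 2·84.4 + 3·507 = 1689.8
D7: 2·80.4 + 3·892 = 2836.8
Highest: D7 at 2836.8.

D7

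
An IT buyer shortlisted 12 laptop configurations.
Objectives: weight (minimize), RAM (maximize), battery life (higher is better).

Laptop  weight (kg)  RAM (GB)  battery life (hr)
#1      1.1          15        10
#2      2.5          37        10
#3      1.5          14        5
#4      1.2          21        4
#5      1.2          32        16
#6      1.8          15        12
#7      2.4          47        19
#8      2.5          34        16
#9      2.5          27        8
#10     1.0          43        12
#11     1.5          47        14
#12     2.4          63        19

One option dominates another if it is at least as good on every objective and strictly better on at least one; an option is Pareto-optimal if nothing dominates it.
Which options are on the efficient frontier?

#1: dominated by #10 (weight 1.0≤1.1, RAM 43≥15, battery life 12≥10).
#2: dominated by #7 (weight 2.4≤2.5, RAM 47≥37, battery life 19≥10).
#3: dominated by #1 (weight 1.1≤1.5, RAM 15≥14, battery life 10≥5).
#4: dominated by #5 (weight 1.2≤1.2, RAM 32≥21, battery life 16≥4).
#5: not dominated.
#6: dominated by #5 (weight 1.2≤1.8, RAM 32≥15, battery life 16≥12).
#7: dominated by #12 (weight 2.4≤2.4, RAM 63≥47, battery life 19≥19).
#8: dominated by #7 (weight 2.4≤2.5, RAM 47≥34, battery life 19≥16).
#9: dominated by #2 (weight 2.5≤2.5, RAM 37≥27, battery life 10≥8).
#10: not dominated (best weight).
#11: not dominated.
#12: not dominated (best RAM).

#5, #10, #11, #12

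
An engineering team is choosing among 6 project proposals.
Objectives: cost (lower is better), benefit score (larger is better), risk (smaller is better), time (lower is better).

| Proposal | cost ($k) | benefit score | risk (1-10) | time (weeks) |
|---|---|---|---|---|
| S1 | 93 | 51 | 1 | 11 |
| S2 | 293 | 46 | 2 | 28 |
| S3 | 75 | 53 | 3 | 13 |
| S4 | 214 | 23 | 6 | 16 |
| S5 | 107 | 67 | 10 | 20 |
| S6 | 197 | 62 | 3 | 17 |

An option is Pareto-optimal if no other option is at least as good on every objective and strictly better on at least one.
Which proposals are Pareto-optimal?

S1: not dominated (best risk).
S2: dominated by S1 (cost 93≤293, benefit score 51≥46, risk 1≤2, time 11≤28).
S3: not dominated (best cost).
S4: dominated by S1 (cost 93≤214, benefit score 51≥23, risk 1≤6, time 11≤16).
S5: not dominated (best benefit score).
S6: not dominated.

S1, S3, S5, S6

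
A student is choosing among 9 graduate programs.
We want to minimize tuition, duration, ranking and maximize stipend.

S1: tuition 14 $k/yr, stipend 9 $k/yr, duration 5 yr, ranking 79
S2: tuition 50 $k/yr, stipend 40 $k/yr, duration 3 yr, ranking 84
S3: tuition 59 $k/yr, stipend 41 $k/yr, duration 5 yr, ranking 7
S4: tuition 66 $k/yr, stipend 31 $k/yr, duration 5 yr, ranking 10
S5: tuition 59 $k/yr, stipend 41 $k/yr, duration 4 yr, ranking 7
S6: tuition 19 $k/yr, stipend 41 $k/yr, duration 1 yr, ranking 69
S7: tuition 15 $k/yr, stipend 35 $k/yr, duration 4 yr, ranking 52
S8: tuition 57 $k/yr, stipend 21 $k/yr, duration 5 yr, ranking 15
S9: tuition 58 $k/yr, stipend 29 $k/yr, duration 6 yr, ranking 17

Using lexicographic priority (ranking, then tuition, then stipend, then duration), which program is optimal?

First minimize ranking: best is 7, kept {S3, S5}.
Then minimize tuition: best is 59, kept {S3, S5}.
Then maximize stipend: best is 41, kept {S3, S5}.
Then minimize duration: best is 4, kept {S5}.

S5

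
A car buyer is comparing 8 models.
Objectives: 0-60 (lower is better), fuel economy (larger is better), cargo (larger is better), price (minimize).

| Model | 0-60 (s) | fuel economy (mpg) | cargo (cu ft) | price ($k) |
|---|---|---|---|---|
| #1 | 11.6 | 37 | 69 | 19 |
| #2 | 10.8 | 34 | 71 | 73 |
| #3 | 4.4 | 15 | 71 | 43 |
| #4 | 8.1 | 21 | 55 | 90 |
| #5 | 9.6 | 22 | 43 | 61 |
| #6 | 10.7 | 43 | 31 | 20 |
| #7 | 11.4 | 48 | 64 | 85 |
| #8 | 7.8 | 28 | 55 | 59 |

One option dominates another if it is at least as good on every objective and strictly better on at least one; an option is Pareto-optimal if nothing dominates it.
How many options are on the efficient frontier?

6

#1: not dominated (best price).
#2: not dominated.
#3: not dominated (best 0-60).
#4: dominated by #8 (0-60 7.8≤8.1, fuel economy 28≥21, cargo 55≥55, price 59≤90).
#5: dominated by #8 (0-60 7.8≤9.6, fuel economy 28≥22, cargo 55≥43, price 59≤61).
#6: not dominated.
#7: not dominated (best fuel economy).
#8: not dominated.
Pareto-optimal: #1, #2, #3, #6, #7, #8 → 6.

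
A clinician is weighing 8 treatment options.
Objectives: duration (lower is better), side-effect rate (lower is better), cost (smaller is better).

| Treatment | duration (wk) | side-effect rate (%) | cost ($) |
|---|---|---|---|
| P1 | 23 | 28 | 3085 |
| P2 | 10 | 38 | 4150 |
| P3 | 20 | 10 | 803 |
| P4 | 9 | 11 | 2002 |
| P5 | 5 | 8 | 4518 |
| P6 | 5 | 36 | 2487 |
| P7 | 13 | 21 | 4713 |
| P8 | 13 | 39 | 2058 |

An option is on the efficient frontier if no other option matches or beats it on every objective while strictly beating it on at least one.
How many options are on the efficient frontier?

P1: dominated by P3 (duration 20≤23, side-effect rate 10≤28, cost 803≤3085).
P2: dominated by P4 (duration 9≤10, side-effect rate 11≤38, cost 2002≤4150).
P3: not dominated (best cost).
P4: not dominated.
P5: not dominated (best side-effect rate).
P6: not dominated.
P7: dominated by P4 (duration 9≤13, side-effect rate 11≤21, cost 2002≤4713).
P8: dominated by P4 (duration 9≤13, side-effect rate 11≤39, cost 2002≤2058).
Pareto-optimal: P3, P4, P5, P6 → 4.

4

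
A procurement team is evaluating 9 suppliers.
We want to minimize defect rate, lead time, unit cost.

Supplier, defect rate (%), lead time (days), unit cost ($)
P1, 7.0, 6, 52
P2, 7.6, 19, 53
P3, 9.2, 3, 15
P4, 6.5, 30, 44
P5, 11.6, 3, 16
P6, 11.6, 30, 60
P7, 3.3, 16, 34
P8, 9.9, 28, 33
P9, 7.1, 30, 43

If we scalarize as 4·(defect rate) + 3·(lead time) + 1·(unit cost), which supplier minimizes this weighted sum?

P3

P1: 4·7.0 + 3·6 + 1·52 = 98.0
P2: 4·7.6 + 3·19 + 1·53 = 140.4
P3: 4·9.2 + 3·3 + 1·15 = 60.8
P4: 4·6.5 + 3·30 + 1·44 = 160.0
P5: 4·11.6 + 3·3 + 1·16 = 71.4
P6: 4·11.6 + 3·30 + 1·60 = 196.4
P7: 4·3.3 + 3·16 + 1·34 = 95.2
P8: 4·9.9 + 3·28 + 1·33 = 156.6
P9: 4·7.1 + 3·30 + 1·43 = 161.4
Lowest: P3 at 60.8.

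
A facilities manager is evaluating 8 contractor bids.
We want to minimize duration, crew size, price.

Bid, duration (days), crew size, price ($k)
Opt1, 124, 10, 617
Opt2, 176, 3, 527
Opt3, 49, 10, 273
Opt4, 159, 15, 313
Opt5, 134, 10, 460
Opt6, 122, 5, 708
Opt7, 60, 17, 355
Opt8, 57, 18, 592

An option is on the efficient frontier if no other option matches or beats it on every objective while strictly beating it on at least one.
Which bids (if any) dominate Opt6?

none

Opt1: worse on duration (124 vs 122).
Opt2: worse on duration (176 vs 122).
Opt3: worse on crew size (10 vs 5).
Opt4: worse on duration (159 vs 122).
Opt5: worse on duration (134 vs 122).
Opt7: worse on crew size (17 vs 5).
Opt8: worse on crew size (18 vs 5).
No option dominates Opt6.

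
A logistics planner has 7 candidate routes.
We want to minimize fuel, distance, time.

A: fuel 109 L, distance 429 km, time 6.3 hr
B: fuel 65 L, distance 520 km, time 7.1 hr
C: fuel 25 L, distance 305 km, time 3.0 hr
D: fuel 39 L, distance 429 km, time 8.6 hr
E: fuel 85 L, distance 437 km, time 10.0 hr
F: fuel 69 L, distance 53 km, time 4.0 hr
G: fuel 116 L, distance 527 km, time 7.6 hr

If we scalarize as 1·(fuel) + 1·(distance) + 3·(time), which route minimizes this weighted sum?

A: 1·109 + 1·429 + 3·6.3 = 556.9
B: 1·65 + 1·520 + 3·7.1 = 606.3
C: 1·25 + 1·305 + 3·3.0 = 339.0
D: 1·39 + 1·429 + 3·8.6 = 493.8
E: 1·85 + 1·437 + 3·10.0 = 552.0
F: 1·69 + 1·53 + 3·4.0 = 134.0
G: 1·116 + 1·527 + 3·7.6 = 665.8
Lowest: F at 134.0.

F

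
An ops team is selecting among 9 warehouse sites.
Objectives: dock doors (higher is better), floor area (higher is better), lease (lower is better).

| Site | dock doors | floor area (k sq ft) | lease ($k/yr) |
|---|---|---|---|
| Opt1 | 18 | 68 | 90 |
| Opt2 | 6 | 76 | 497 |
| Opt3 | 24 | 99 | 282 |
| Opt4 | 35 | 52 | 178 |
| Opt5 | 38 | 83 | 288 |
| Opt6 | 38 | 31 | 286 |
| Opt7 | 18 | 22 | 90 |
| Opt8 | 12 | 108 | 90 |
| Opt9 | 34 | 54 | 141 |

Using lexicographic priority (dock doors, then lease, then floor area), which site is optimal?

Opt6

First maximize dock doors: best is 38, kept {Opt5, Opt6}.
Then minimize lease: best is 286, kept {Opt6}.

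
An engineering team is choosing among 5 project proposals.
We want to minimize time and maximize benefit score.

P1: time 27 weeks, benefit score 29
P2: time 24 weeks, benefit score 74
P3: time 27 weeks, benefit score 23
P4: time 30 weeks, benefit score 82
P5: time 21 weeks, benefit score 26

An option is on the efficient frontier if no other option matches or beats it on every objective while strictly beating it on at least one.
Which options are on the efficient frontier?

P1: dominated by P2 (time 24≤27, benefit score 74≥29).
P2: not dominated.
P3: dominated by P1 (time 27≤27, benefit score 29≥23).
P4: not dominated (best benefit score).
P5: not dominated (best time).

P2, P4, P5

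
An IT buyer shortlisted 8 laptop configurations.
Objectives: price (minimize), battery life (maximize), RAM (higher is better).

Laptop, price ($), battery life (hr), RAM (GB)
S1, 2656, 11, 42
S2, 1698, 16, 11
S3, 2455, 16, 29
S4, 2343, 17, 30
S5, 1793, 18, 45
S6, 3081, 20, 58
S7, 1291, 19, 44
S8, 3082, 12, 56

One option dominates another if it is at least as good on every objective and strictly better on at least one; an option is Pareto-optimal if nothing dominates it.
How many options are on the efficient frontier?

S1: dominated by S5 (price 1793≤2656, battery life 18≥11, RAM 45≥42).
S2: dominated by S7 (price 1291≤1698, battery life 19≥16, RAM 44≥11).
S3: dominated by S4 (price 2343≤2455, battery life 17≥16, RAM 30≥29).
S4: dominated by S5 (price 1793≤2343, battery life 18≥17, RAM 45≥30).
S5: not dominated.
S6: not dominated (best battery life).
S7: not dominated (best price).
S8: dominated by S6 (price 3081≤3082, battery life 20≥12, RAM 58≥56).
Pareto-optimal: S5, S6, S7 → 3.

3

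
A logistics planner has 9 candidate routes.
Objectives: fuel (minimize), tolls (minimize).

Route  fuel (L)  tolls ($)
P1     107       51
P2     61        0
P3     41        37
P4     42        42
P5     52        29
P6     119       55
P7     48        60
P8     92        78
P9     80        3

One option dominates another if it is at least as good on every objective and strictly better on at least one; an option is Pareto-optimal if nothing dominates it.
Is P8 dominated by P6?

P6 vs P8: P6 is worse on fuel (119 vs 92), so it does not dominate P8.

No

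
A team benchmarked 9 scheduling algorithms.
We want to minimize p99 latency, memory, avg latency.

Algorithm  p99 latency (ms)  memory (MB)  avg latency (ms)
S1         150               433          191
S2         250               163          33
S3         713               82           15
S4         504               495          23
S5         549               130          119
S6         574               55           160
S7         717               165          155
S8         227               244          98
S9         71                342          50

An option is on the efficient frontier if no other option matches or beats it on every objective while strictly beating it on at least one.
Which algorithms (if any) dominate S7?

S2: p99 latency 250≤717, memory 163≤165, avg latency 33≤155 — dominates S7.
S3: p99 latency 713≤717, memory 82≤165, avg latency 15≤155 — dominates S7.
S5: p99 latency 549≤717, memory 130≤165, avg latency 119≤155 — dominates S7.
Others (S1, S4, S6, S8, S9) are each worse than S7 on at least one objective.

S2, S3, S5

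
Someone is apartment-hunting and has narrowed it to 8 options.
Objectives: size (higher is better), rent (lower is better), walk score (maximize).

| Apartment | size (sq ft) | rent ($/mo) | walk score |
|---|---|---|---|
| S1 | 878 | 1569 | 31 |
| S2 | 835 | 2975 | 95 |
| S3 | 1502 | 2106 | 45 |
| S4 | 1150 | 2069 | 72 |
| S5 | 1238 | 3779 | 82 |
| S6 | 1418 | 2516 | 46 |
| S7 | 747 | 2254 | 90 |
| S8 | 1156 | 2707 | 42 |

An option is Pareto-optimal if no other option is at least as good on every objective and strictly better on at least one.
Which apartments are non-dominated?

S1: not dominated (best rent).
S2: not dominated (best walk score).
S3: not dominated (best size).
S4: not dominated.
S5: not dominated.
S6: not dominated.
S7: not dominated.
S8: dominated by S3 (size 1502≥1156, rent 2106≤2707, walk score 45≥42).

S1, S2, S3, S4, S5, S6, S7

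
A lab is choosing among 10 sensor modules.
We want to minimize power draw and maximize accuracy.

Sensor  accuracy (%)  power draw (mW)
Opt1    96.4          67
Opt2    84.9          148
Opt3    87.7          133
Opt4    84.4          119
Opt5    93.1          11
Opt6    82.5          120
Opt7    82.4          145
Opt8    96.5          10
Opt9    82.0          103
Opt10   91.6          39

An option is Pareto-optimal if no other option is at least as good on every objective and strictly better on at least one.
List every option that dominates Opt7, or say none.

Opt1: accuracy 96.4≥82.4, power draw 67≤145 — dominates Opt7.
Opt3: accuracy 87.7≥82.4, power draw 133≤145 — dominates Opt7.
Opt4: accuracy 84.4≥82.4, power draw 119≤145 — dominates Opt7.
Opt5: accuracy 93.1≥82.4, power draw 11≤145 — dominates Opt7.
Opt6: accuracy 82.5≥82.4, power draw 120≤145 — dominates Opt7.
Opt8: accuracy 96.5≥82.4, power draw 10≤145 — dominates Opt7.
Opt10: accuracy 91.6≥82.4, power draw 39≤145 — dominates Opt7.
Others (Opt2, Opt9) are each worse than Opt7 on at least one objective.

Opt1, Opt3, Opt4, Opt5, Opt6, Opt8, Opt10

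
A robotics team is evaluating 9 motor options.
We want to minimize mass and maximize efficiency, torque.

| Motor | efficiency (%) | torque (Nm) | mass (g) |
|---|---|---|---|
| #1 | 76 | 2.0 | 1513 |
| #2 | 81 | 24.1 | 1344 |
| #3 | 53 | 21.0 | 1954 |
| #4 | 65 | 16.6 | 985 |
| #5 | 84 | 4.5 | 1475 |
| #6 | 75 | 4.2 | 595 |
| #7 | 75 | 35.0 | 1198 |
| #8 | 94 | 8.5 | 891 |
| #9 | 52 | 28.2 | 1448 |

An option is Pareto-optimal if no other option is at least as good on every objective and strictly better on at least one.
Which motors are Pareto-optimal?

#2, #4, #6, #7, #8

#1: dominated by #2 (efficiency 81≥76, torque 24.1≥2.0, mass 1344≤1513).
#2: not dominated.
#3: dominated by #2 (efficiency 81≥53, torque 24.1≥21.0, mass 1344≤1954).
#4: not dominated.
#5: dominated by #8 (efficiency 94≥84, torque 8.5≥4.5, mass 891≤1475).
#6: not dominated (best mass).
#7: not dominated (best torque).
#8: not dominated (best efficiency).
#9: dominated by #7 (efficiency 75≥52, torque 35.0≥28.2, mass 1198≤1448).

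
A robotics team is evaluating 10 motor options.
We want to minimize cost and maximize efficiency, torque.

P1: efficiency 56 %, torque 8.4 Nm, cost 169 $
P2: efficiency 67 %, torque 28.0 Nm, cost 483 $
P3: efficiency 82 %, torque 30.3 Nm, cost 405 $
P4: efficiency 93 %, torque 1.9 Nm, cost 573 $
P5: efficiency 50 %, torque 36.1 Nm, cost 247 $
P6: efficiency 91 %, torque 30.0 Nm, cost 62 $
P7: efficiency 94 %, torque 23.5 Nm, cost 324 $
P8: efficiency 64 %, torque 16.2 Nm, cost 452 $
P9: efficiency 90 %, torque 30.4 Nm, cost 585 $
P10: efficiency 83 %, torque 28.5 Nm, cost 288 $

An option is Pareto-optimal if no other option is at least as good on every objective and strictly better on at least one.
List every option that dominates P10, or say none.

P6

P6: efficiency 91≥83, torque 30.0≥28.5, cost 62≤288 — dominates P10.
Others (P1, P2, P3, P4, P5, P7, P8, P9) are each worse than P10 on at least one objective.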